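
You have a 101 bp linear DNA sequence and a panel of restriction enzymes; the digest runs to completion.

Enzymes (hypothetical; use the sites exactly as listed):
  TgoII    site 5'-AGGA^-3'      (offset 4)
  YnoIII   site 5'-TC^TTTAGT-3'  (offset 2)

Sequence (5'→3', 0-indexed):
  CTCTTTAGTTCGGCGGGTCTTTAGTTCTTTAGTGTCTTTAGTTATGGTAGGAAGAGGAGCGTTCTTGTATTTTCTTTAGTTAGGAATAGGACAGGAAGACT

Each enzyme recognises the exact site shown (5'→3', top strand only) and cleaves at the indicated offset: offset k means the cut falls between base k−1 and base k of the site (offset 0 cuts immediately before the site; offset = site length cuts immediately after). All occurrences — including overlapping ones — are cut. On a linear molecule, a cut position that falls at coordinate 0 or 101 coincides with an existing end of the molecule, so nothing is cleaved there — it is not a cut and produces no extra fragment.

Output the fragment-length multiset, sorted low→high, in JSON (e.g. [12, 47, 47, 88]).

[3,5,5,6,6,8,9,11,16,16,16]

Scan for sites:
  TgoII AGGA/4: at [48, 54, 81, 87, 92] ⇒ [52, 58, 85, 91, 96]
  YnoIII TCTTTAGT/2: at [1, 17, 25, 34, 72] ⇒ [3, 19, 27, 36, 74]

Pooled cuts: [3, 19, 27, 36, 52, 58, 74, 85, 91, 96]

Fragment lengths:
  [0,3): 3 bp
  [3,19): 16 bp
  [19,27): 8 bp
  [27,36): 9 bp
  [36,52): 16 bp
  [52,58): 6 bp
  [58,74): 16 bp
  [74,85): 11 bp
  [85,91): 6 bp
  [91,96): 5 bp
  [96,101): 5 bp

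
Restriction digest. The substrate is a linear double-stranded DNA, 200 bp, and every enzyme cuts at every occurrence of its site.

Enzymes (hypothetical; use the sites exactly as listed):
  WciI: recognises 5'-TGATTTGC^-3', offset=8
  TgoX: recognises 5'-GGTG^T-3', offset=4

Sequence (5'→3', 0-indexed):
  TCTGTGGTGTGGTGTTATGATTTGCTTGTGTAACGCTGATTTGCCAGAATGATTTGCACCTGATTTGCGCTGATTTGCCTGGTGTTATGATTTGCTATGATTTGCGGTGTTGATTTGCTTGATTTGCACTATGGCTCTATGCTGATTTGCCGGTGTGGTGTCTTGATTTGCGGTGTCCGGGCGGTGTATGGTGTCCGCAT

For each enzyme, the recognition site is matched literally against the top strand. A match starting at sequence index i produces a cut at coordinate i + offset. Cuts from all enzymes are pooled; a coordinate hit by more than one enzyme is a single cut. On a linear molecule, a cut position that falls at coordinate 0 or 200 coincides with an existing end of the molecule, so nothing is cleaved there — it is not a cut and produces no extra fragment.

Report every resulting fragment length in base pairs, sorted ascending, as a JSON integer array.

Per-enzyme occurrences:
  WciI TGATTTGC/8: at [17, 36, 49, 60, 70, 87, 97, 110, 119, 142, 163] ⇒ [25, 44, 57, 68, 78, 95, 105, 118, 127, 150, 171]
  TgoX GGTGT/4: at [5, 10, 80, 105, 151, 156, 171, 182, 189] ⇒ [9, 14, 84, 109, 155, 160, 175, 186, 193]

Pooled cuts: [9, 14, 25, 44, 57, 68, 78, 84, 95, 105, 109, 118, 127, 150, 155, 160, 171, 175, 186, 193]

Fragment lengths:
  [0,9): 9 bp
  [9,14): 5 bp
  [14,25): 11 bp
  [25,44): 19 bp
  [44,57): 13 bp
  [57,68): 11 bp
  [68,78): 10 bp
  [78,84): 6 bp
  [84,95): 11 bp
  [95,105): 10 bp
  [105,109): 4 bp
  [109,118): 9 bp
  [118,127): 9 bp
  [127,150): 23 bp
  [150,155): 5 bp
  [155,160): 5 bp
  [160,171): 11 bp
  [171,175): 4 bp
  [175,186): 11 bp
  [186,193): 7 bp
  [193,200): 7 bp

[4,4,5,5,5,6,7,7,9,9,9,10,10,11,11,11,11,11,13,19,23]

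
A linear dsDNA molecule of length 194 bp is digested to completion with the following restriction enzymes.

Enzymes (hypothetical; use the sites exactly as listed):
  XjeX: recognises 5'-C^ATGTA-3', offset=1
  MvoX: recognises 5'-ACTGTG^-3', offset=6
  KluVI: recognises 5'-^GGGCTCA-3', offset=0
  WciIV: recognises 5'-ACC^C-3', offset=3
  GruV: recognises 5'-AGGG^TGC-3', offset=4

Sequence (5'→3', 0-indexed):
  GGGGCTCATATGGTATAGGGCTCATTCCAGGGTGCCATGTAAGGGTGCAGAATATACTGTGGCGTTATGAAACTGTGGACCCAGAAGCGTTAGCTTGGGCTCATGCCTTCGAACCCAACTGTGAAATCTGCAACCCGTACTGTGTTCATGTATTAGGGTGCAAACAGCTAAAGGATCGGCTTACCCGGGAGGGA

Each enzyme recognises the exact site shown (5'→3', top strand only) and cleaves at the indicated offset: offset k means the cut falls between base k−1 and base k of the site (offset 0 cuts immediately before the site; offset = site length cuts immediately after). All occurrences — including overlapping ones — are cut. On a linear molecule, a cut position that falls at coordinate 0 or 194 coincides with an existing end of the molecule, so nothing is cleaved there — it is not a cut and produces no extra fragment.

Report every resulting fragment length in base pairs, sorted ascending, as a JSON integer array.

Scan for sites:
  XjeX CATGTA/1: at [35, 146] ⇒ [36, 147]
  MvoX ACTGTG/6: at [55, 71, 117, 138] ⇒ [61, 77, 123, 144]
  KluVI GGGCTCA/0: at [1, 17, 96] ⇒ [1, 17, 96]
  WciIV ACCC/3: at [78, 112, 132, 182] ⇒ [81, 115, 135, 185]
  GruV AGGGTGC/4: at [28, 41, 154] ⇒ [32, 45, 158]

All cut coordinates (distinct, sorted): [1, 17, 32, 36, 45, 61, 77, 81, 96, 115, 123, 135, 144, 147, 158, 185]

Fragment lengths:
  [0,1): 1 bp
  [1,17): 16 bp
  [17,32): 15 bp
  [32,36): 4 bp
  [36,45): 9 bp
  [45,61): 16 bp
  [61,77): 16 bp
  [77,81): 4 bp
  [81,96): 15 bp
  [96,115): 19 bp
  [115,123): 8 bp
  [123,135): 12 bp
  [135,144): 9 bp
  [144,147): 3 bp
  [147,158): 11 bp
  [158,185): 27 bp
  [185,194): 9 bp

[1,3,4,4,8,9,9,9,11,12,15,15,16,16,16,19,27]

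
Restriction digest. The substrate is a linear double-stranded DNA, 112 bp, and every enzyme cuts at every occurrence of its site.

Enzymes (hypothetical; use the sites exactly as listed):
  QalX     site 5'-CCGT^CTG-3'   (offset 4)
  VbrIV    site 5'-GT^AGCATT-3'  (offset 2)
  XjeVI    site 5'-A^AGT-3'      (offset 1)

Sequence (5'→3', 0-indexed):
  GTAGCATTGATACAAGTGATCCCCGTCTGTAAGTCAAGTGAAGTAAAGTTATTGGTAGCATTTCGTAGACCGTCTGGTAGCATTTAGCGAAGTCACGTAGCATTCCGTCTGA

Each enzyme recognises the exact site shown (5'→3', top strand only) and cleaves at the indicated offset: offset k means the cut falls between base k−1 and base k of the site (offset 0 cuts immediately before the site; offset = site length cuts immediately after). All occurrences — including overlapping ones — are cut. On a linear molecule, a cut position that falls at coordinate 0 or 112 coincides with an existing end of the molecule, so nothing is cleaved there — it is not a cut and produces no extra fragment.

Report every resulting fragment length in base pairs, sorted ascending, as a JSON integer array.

Site scan:
  QalX CCGTCTG/4: at [22, 69, 104] ⇒ [26, 73, 108]
  VbrIV GTAGCATT/2: at [0, 54, 76, 96] ⇒ [2, 56, 78, 98]
  XjeVI AAGT/1: at [13, 30, 35, 40, 45, 89] ⇒ [14, 31, 36, 41, 46, 90]

All cut coordinates (distinct, sorted): [2, 14, 26, 31, 36, 41, 46, 56, 73, 78, 90, 98, 108]

Fragments:
  [0,2): 2 bp
  [2,14): 12 bp
  [14,26): 12 bp
  [26,31): 5 bp
  [31,36): 5 bp
  [36,41): 5 bp
  [41,46): 5 bp
  [46,56): 10 bp
  [56,73): 17 bp
  [73,78): 5 bp
  [78,90): 12 bp
  [90,98): 8 bp
  [98,108): 10 bp
  [108,112): 4 bp

[2,4,5,5,5,5,5,8,10,10,12,12,12,17]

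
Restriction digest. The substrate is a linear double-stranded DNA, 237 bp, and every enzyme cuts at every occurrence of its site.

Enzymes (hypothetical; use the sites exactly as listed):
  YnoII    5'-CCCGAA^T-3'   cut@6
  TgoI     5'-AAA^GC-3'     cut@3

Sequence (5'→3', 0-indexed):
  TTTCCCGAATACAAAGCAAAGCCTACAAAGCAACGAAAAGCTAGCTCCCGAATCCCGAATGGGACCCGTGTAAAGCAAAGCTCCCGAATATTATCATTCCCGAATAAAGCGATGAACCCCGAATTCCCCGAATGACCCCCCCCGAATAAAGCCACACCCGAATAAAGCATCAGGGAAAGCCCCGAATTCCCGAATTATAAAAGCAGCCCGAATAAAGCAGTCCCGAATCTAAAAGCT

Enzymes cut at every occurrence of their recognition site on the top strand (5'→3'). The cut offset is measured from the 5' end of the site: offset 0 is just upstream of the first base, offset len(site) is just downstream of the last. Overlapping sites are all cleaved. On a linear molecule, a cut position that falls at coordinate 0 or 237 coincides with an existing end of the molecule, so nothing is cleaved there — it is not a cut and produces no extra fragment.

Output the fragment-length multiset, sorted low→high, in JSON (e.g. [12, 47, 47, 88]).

[3,4,4,4,4,5,5,6,7,7,8,8,8,9,9,9,9,10,10,11,12,12,13,14,15,15,16]

Per-enzyme occurrences:
  YnoII CCCGAAT/6: at [3, 46, 53, 82, 98, 117, 126, 140, 156, 180, 188, 206, 221] ⇒ [9, 52, 59, 88, 104, 123, 132, 146, 162, 186, 194, 212, 227]
  TgoI AAAGC/3: at [12, 17, 26, 36, 71, 76, 105, 147, 163, 175, 199, 213, 231] ⇒ [15, 20, 29, 39, 74, 79, 108, 150, 166, 178, 202, 216, 234]

All cut coordinates (distinct, sorted): [9, 15, 20, 29, 39, 52, 59, 74, 79, 88, 104, 108, 123, 132, 146, 150, 162, 166, 178, 186, 194, 202, 212, 216, 227, 234]

Fragment lengths:
  [0,9): 9 bp
  [9,15): 6 bp
  [15,20): 5 bp
  [20,29): 9 bp
  [29,39): 10 bp
  [39,52): 13 bp
  [52,59): 7 bp
  [59,74): 15 bp
  [74,79): 5 bp
  [79,88): 9 bp
  [88,104): 16 bp
  [104,108): 4 bp
  [108,123): 15 bp
  [123,132): 9 bp
  [132,146): 14 bp
  [146,150): 4 bp
  [150,162): 12 bp
  [162,166): 4 bp
  [166,178): 12 bp
  [178,186): 8 bp
  [186,194): 8 bp
  [194,202): 8 bp
  [202,212): 10 bp
  [212,216): 4 bp
  [216,227): 11 bp
  [227,234): 7 bp
  [234,237): 3 bp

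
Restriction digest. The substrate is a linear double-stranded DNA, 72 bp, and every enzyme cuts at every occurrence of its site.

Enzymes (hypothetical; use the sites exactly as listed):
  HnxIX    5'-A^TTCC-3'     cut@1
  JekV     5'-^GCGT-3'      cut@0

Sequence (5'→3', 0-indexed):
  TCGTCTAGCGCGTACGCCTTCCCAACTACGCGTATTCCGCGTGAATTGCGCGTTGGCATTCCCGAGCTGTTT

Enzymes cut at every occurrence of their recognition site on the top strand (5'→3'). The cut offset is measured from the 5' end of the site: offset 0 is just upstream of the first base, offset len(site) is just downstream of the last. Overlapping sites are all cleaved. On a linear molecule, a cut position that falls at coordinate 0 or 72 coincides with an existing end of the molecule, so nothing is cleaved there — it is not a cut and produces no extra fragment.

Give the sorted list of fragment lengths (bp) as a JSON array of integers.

[4,5,9,9,11,14,20]

Site scan:
  HnxIX (ATTCC, off=1): starts [33, 57] → cuts [34, 58]
  JekV (GCGT, off=0): starts [9, 29, 38, 49] → cuts [9, 29, 38, 49]

All cut coordinates (distinct, sorted): [9, 29, 34, 38, 49, 58]

Fragment lengths:
  [0,9): 9 bp
  [9,29): 20 bp
  [29,34): 5 bp
  [34,38): 4 bp
  [38,49): 11 bp
  [49,58): 9 bp
  [58,72): 14 bp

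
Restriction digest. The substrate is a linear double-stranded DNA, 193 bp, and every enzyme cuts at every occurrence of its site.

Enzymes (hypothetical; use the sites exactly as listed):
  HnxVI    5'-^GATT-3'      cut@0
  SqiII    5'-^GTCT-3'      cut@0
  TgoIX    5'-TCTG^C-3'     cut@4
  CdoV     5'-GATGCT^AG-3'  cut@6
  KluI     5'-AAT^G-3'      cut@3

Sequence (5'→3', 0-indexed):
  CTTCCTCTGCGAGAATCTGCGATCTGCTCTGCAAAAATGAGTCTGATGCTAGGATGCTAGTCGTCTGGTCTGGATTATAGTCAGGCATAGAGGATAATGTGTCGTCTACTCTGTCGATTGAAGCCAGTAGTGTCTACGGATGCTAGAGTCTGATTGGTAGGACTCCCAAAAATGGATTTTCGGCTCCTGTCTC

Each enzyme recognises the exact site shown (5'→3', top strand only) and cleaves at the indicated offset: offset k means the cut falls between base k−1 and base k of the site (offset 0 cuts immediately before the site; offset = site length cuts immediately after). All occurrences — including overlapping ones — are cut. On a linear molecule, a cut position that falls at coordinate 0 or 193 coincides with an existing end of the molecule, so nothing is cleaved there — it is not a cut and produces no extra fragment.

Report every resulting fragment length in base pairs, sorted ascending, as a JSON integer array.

[1,2,3,4,4,5,5,5,5,5,7,7,8,9,10,10,12,13,14,16,22,26]

Scan for sites:
  HnxVI GATT/0: at [72, 115, 151, 174] ⇒ [72, 115, 151, 174]
  SqiII GTCT/0: at [40, 62, 67, 103, 131, 147, 188] ⇒ [40, 62, 67, 103, 131, 147, 188]
  TgoIX TCTGC/4: at [5, 15, 22, 27] ⇒ [9, 19, 26, 31]
  CdoV GATGCTAG/6: at [44, 52, 138] ⇒ [50, 58, 144]
  KluI AATG/3: at [35, 95, 170] ⇒ [38, 98, 173]

All cut coordinates (distinct, sorted): [9, 19, 26, 31, 38, 40, 50, 58, 62, 67, 72, 98, 103, 115, 131, 144, 147, 151, 173, 174, 188]

Fragment lengths:
  [0,9): 9 bp
  [9,19): 10 bp
  [19,26): 7 bp
  [26,31): 5 bp
  [31,38): 7 bp
  [38,40): 2 bp
  [40,50): 10 bp
  [50,58): 8 bp
  [58,62): 4 bp
  [62,67): 5 bp
  [67,72): 5 bp
  [72,98): 26 bp
  [98,103): 5 bp
  [103,115): 12 bp
  [115,131): 16 bp
  [131,144): 13 bp
  [144,147): 3 bp
  [147,151): 4 bp
  [151,173): 22 bp
  [173,174): 1 bp
  [174,188): 14 bp
  [188,193): 5 bp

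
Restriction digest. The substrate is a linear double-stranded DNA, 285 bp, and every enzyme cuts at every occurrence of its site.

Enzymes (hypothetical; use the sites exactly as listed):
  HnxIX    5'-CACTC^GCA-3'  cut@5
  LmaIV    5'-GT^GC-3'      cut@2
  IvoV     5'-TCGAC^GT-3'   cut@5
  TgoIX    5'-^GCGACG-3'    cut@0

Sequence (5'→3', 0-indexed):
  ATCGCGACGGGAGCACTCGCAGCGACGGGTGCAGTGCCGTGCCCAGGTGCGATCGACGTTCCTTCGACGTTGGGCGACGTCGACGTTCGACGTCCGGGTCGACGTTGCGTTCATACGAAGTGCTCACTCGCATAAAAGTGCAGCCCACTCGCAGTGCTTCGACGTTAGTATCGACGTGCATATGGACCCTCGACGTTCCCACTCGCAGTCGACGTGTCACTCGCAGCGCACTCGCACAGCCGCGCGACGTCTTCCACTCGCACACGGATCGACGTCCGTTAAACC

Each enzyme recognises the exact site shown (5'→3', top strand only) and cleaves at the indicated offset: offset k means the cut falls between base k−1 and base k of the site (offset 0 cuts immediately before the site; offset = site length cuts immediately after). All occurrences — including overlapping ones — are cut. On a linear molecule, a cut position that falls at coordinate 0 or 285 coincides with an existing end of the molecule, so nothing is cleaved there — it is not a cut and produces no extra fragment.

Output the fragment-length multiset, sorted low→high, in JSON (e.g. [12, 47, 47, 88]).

[2,3,3,5,5,5,5,7,8,8,8,9,9,9,9,10,10,10,11,11,11,11,12,12,12,14,15,16,17,18]

Per-enzyme occurrences:
  HnxIX (CACTCGCA, off=5): starts [13, 124, 145, 199, 217, 228, 254] → cuts [18, 129, 150, 204, 222, 233, 259]
  LmaIV (GTGC, off=2): starts [28, 33, 38, 46, 119, 137, 153, 175] → cuts [30, 35, 40, 48, 121, 139, 155, 177]
  IvoV (TCGACGT, off=5): starts [52, 63, 79, 86, 98, 158, 170, 189, 208, 268] → cuts [57, 68, 84, 91, 103, 163, 175, 194, 213, 273]
  TgoIX (GCGACG, off=0): starts [3, 21, 73, 243] → cuts [3, 21, 73, 243]

All cut coordinates (distinct, sorted): [3, 18, 21, 30, 35, 40, 48, 57, 68, 73, 84, 91, 103, 121, 129, 139, 150, 155, 163, 175, 177, 194, 204, 213, 222, 233, 243, 259, 273]

Fragments:
  [0,3): 3 bp
  [3,18): 15 bp
  [18,21): 3 bp
  [21,30): 9 bp
  [30,35): 5 bp
  [35,40): 5 bp
  [40,48): 8 bp
  [48,57): 9 bp
  [57,68): 11 bp
  [68,73): 5 bp
  [73,84): 11 bp
  [84,91): 7 bp
  [91,103): 12 bp
  [103,121): 18 bp
  [121,129): 8 bp
  [129,139): 10 bp
  [139,150): 11 bp
  [150,155): 5 bp
  [155,163): 8 bp
  [163,175): 12 bp
  [175,177): 2 bp
  [177,194): 17 bp
  [194,204): 10 bp
  [204,213): 9 bp
  [213,222): 9 bp
  [222,233): 11 bp
  [233,243): 10 bp
  [243,259): 16 bp
  [259,273): 14 bp
  [273,285): 12 bp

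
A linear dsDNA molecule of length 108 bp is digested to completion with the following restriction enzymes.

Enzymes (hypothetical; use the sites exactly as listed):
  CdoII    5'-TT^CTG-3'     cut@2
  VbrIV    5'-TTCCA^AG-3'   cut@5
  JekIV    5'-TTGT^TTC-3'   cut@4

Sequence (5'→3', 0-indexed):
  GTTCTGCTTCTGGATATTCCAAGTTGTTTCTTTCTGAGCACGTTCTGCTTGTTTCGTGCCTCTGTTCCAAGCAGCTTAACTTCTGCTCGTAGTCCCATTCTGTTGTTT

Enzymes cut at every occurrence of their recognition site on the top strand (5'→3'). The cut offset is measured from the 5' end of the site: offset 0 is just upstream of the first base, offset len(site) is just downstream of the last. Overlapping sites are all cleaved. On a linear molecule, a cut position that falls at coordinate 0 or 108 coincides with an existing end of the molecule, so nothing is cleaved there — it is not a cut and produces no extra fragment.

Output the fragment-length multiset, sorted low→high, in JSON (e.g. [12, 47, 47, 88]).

Per-enzyme occurrences:
  CdoII (TTCTG, off=2): starts [1, 7, 31, 42, 80, 97] → cuts [3, 9, 33, 44, 82, 99]
  VbrIV (TTCCAAG, off=5): starts [16, 64] → cuts [21, 69]
  JekIV (TTGTTTC, off=4): starts [23, 48] → cuts [27, 52]

All cut coordinates (distinct, sorted): [3, 9, 21, 27, 33, 44, 52, 69, 82, 99]

Fragment lengths:
  [0,3): 3 bp
  [3,9): 6 bp
  [9,21): 12 bp
  [21,27): 6 bp
  [27,33): 6 bp
  [33,44): 11 bp
  [44,52): 8 bp
  [52,69): 17 bp
  [69,82): 13 bp
  [82,99): 17 bp
  [99,108): 9 bp

[3,6,6,6,8,9,11,12,13,17,17]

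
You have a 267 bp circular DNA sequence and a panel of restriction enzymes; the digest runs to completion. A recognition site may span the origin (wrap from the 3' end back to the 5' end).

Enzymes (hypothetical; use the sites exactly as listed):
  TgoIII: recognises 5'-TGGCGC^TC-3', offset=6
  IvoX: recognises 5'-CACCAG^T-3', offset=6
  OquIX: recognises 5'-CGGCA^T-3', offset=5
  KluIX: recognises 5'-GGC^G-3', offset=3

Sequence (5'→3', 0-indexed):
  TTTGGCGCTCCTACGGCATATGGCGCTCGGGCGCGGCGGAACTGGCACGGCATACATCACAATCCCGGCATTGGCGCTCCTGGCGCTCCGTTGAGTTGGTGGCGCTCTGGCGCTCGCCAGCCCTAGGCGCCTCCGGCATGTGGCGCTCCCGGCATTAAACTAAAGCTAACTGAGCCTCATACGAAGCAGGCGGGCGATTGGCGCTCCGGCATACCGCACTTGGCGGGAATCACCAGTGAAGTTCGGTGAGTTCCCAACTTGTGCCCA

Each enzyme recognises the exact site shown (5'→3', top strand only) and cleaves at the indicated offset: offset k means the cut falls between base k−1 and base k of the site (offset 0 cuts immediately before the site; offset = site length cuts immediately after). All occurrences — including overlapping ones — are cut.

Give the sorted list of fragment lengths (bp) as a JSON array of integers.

[2,2,2,2,2,2,2,2,4,5,5,6,6,6,6,7,7,7,8,10,10,12,13,15,15,17,18,37,37]

Site scan:
  TgoIII (TGGCGCTC, off=6): starts [2, 20, 71, 80, 99, 107, 140, 198] → cuts [8, 26, 77, 86, 105, 113, 146, 204]
  IvoX (CACCAGT, off=6): starts [230] → cuts [236]
  OquIX (CGGCAT, off=5): starts [13, 47, 65, 133, 149, 206] → cuts [18, 52, 70, 138, 154, 211]
  KluIX (GGCG, off=3): starts [3, 21, 29, 34, 72, 81, 100, 108, 125, 141, 188, 192, 199, 221] → cuts [6, 24, 32, 37, 75, 84, 103, 111, 128, 144, 191, 195, 202, 224]

Pooled cuts: [6, 8, 18, 24, 26, 32, 37, 52, 70, 75, 77, 84, 86, 103, 105, 111, 113, 128, 138, 144, 146, 154, 191, 195, 202, 204, 211, 224, 236]

Fragment lengths:
  6→8: 2 bp
  8→18: 10 bp
  18→24: 6 bp
  24→26: 2 bp
  26→32: 6 bp
  32→37: 5 bp
  37→52: 15 bp
  52→70: 18 bp
  70→75: 5 bp
  75→77: 2 bp
  77→84: 7 bp
  84→86: 2 bp
  86→103: 17 bp
  103→105: 2 bp
  105→111: 6 bp
  111→113: 2 bp
  113→128: 15 bp
  128→138: 10 bp
  138→144: 6 bp
  144→146: 2 bp
  146→154: 8 bp
  154→191: 37 bp
  191→195: 4 bp
  195→202: 7 bp
  202→204: 2 bp
  204→211: 7 bp
  211→224: 13 bp
  224→236: 12 bp
  236→6 (wrap): 267-236+6 = 37 bp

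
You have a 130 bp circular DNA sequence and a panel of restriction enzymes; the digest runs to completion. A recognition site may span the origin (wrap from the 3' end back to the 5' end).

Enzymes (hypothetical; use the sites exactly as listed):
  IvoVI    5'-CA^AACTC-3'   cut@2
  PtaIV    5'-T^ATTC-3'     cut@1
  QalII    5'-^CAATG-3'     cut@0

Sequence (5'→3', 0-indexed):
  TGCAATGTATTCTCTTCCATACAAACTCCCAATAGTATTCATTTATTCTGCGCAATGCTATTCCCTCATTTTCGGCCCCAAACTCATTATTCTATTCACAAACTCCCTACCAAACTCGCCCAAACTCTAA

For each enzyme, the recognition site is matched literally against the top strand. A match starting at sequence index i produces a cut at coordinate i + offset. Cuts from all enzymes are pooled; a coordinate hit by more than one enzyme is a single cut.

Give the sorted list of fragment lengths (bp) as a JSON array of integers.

[5,6,7,7,8,8,8,10,10,12,13,15,21]

Per-enzyme occurrences:
  IvoVI (CAAACTC, off=2): starts [21, 78, 98, 110, 120] → cuts [23, 80, 100, 112, 122]
  PtaIV (TATTC, off=1): starts [7, 35, 43, 58, 87, 92] → cuts [8, 36, 44, 59, 88, 93]
  QalII (CAATG, off=0): starts [2, 52] → cuts [2, 52]

Pooled cuts: [2, 8, 23, 36, 44, 52, 59, 80, 88, 93, 100, 112, 122]

Fragments:
  2→8: 6 bp
  8→23: 15 bp
  23→36: 13 bp
  36→44: 8 bp
  44→52: 8 bp
  52→59: 7 bp
  59→80: 21 bp
  80→88: 8 bp
  88→93: 5 bp
  93→100: 7 bp
  100→112: 12 bp
  112→122: 10 bp
  122→2 (wrap): 130-122+2 = 10 bp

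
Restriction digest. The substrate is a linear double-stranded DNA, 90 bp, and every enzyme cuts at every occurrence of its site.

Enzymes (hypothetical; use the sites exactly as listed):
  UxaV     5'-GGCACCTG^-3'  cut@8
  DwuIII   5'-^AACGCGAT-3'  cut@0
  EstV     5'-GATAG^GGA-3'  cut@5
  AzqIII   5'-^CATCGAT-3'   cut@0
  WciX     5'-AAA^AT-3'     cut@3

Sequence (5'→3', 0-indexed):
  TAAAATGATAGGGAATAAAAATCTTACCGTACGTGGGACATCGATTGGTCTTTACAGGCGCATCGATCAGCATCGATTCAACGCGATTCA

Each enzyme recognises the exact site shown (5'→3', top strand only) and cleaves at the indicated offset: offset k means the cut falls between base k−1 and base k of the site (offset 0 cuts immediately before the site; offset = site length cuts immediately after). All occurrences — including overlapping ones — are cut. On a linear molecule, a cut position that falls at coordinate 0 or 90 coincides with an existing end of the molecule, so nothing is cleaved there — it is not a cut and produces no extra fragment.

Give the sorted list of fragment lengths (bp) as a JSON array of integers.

[4,7,9,9,10,11,18,22]

Site scan:
  UxaV (GGCACCTG, off=8): no sites
  DwuIII AACGCGAT/0: at [79] ⇒ [79]
  EstV GATAGGGA/5: at [6] ⇒ [11]
  AzqIII CATCGAT/0: at [38, 60, 70] ⇒ [38, 60, 70]
  WciX AAAAT/3: at [1, 17] ⇒ [4, 20]

All cut coordinates (distinct, sorted): [4, 11, 20, 38, 60, 70, 79]

Fragments:
  [0,4): 4 bp
  [4,11): 7 bp
  [11,20): 9 bp
  [20,38): 18 bp
  [38,60): 22 bp
  [60,70): 10 bp
  [70,79): 9 bp
  [79,90): 11 bp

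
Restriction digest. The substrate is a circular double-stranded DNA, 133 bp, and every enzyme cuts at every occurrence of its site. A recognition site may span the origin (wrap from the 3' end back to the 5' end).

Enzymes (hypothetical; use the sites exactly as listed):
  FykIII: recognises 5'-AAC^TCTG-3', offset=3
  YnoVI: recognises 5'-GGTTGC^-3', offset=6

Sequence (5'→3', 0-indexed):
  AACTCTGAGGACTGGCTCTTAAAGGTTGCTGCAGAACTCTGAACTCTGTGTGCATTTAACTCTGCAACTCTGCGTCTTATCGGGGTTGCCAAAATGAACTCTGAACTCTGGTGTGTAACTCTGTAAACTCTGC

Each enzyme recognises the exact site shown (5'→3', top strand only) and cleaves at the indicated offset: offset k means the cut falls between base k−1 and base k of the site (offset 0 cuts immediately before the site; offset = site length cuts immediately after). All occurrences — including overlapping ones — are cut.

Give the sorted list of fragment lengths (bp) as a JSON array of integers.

Scan for sites:
  FykIII (AACTCTG, off=3): starts [0, 34, 41, 57, 65, 96, 103, 116, 125] → cuts [3, 37, 44, 60, 68, 99, 106, 119, 128]
  YnoVI (GGTTGC, off=6): starts [23, 83] → cuts [29, 89]

All cut coordinates (distinct, sorted): [3, 29, 37, 44, 60, 68, 89, 99, 106, 119, 128]

Fragments:
  3→29: 26 bp
  29→37: 8 bp
  37→44: 7 bp
  44→60: 16 bp
  60→68: 8 bp
  68→89: 21 bp
  89→99: 10 bp
  99→106: 7 bp
  106→119: 13 bp
  119→128: 9 bp
  128→3 (wrap): 133-128+3 = 8 bp

[7,7,8,8,8,9,10,13,16,21,26]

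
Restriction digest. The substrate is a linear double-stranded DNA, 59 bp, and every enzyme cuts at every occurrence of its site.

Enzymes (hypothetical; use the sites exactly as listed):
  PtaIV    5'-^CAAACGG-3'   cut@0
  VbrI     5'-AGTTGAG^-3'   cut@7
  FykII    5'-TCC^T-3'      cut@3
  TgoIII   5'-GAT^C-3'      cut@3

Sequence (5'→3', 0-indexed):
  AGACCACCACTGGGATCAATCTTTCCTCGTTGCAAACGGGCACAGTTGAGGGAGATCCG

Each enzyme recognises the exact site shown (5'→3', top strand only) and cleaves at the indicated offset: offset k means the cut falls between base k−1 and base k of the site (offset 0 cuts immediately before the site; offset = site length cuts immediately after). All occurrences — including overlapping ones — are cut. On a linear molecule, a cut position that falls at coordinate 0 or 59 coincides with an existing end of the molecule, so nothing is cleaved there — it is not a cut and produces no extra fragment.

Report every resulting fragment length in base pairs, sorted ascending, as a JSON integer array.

[3,6,6,10,16,18]

Per-enzyme occurrences:
  PtaIV (CAAACGG, off=0): starts [32] → cuts [32]
  VbrI (AGTTGAG, off=7): starts [43] → cuts [50]
  FykII (TCCT, off=3): starts [23] → cuts [26]
  TgoIII (GATC, off=3): starts [13, 53] → cuts [16, 56]

Pooled cuts: [16, 26, 32, 50, 56]

Fragment lengths:
  [0,16): 16 bp
  [16,26): 10 bp
  [26,32): 6 bp
  [32,50): 18 bp
  [50,56): 6 bp
  [56,59): 3 bp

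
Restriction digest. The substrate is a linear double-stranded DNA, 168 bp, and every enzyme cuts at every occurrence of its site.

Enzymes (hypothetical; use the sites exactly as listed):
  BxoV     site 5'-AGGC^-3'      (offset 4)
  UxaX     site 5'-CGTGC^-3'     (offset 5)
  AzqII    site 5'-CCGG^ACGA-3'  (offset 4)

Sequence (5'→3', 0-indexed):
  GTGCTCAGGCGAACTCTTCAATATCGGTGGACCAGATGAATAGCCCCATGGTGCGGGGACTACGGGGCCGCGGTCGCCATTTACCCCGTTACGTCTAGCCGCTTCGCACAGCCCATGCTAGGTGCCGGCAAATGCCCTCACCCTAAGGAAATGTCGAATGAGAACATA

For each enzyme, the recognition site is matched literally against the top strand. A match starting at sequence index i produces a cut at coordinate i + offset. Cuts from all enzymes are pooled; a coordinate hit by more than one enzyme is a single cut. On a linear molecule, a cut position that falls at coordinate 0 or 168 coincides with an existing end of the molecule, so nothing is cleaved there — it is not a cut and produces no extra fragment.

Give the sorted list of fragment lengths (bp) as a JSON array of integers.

[10,158]

Per-enzyme occurrences:
  BxoV AGGC/4: at [6] ⇒ [10]
  UxaX (CGTGC, off=5): no sites
  AzqII (CCGGACGA, off=4): no sites

Pooled cuts: [10]

Fragment lengths:
  [0,10): 10 bp
  [10,168): 158 bp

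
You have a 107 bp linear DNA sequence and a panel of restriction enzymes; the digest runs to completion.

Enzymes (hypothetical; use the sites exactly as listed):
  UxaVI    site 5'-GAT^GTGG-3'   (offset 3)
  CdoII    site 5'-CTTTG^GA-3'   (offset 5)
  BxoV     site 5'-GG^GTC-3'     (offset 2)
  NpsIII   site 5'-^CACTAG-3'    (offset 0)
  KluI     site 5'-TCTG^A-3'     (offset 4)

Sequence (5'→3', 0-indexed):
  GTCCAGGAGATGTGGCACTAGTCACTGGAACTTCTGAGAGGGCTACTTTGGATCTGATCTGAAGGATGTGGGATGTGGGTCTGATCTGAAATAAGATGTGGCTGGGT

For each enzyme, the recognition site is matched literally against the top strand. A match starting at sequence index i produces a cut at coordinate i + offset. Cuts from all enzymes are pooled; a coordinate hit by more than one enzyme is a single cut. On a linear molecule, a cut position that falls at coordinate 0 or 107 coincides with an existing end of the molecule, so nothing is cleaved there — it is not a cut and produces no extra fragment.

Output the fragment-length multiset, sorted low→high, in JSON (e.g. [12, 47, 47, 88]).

[4,4,5,5,5,6,6,7,9,10,11,14,21]

Site scan:
  UxaVI (GATGTGG, off=3): starts [8, 64, 71, 94] → cuts [11, 67, 74, 97]
  CdoII (CTTTGGA, off=5): starts [45] → cuts [50]
  BxoV (GGGTC, off=2): starts [76] → cuts [78]
  NpsIII (CACTAG, off=0): starts [15] → cuts [15]
  KluI (TCTGA, off=4): starts [32, 52, 57, 79, 84] → cuts [36, 56, 61, 83, 88]

Pooled cuts: [11, 15, 36, 50, 56, 61, 67, 74, 78, 83, 88, 97]

Fragment lengths:
  [0,11): 11 bp
  [11,15): 4 bp
  [15,36): 21 bp
  [36,50): 14 bp
  [50,56): 6 bp
  [56,61): 5 bp
  [61,67): 6 bp
  [67,74): 7 bp
  [74,78): 4 bp
  [78,83): 5 bp
  [83,88): 5 bp
  [88,97): 9 bp
  [97,107): 10 bp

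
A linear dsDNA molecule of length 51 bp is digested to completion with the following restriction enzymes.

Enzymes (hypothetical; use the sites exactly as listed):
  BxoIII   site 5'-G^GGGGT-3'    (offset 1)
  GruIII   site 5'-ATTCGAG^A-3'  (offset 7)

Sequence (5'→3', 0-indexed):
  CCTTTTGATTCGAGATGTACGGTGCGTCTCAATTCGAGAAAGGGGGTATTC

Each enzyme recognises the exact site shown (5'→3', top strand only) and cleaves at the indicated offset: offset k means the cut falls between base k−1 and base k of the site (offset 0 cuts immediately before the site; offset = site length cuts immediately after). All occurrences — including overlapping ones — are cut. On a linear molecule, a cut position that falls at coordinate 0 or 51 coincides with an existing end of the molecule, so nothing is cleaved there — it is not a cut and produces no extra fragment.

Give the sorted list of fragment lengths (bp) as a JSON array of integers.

Site scan:
  BxoIII (GGGGGT, off=1): starts [41] → cuts [42]
  GruIII (ATTCGAGA, off=7): starts [7, 31] → cuts [14, 38]

All cut coordinates (distinct, sorted): [14, 38, 42]

Fragments:
  [0,14): 14 bp
  [14,38): 24 bp
  [38,42): 4 bp
  [42,51): 9 bp

[4,9,14,24]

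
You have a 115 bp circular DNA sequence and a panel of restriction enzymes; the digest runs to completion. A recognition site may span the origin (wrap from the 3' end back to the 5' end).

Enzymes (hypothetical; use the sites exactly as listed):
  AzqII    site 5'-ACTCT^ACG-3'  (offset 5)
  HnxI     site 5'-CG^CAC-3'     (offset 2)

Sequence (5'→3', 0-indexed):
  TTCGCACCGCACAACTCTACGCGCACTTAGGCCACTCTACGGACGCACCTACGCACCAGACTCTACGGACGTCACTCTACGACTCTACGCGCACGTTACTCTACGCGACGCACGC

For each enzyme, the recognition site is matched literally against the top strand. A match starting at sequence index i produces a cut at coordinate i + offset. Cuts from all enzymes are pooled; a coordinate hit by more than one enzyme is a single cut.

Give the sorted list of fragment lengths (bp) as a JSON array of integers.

Scan for sites:
  AzqII (ACTCTACG, off=5): starts [13, 33, 59, 73, 81, 97] → cuts [18, 38, 64, 78, 86, 102]
  HnxI (CGCAC, off=2): starts [2, 7, 21, 43, 51, 89, 108] → cuts [4, 9, 23, 45, 53, 91, 110]

All cut coordinates (distinct, sorted): [4, 9, 18, 23, 38, 45, 53, 64, 78, 86, 91, 102, 110]

Fragments:
  4→9: 5 bp
  9→18: 9 bp
  18→23: 5 bp
  23→38: 15 bp
  38→45: 7 bp
  45→53: 8 bp
  53→64: 11 bp
  64→78: 14 bp
  78→86: 8 bp
  86→91: 5 bp
  91→102: 11 bp
  102→110: 8 bp
  110→4 (wrap): 115-110+4 = 9 bp

[5,5,5,7,8,8,8,9,9,11,11,14,15]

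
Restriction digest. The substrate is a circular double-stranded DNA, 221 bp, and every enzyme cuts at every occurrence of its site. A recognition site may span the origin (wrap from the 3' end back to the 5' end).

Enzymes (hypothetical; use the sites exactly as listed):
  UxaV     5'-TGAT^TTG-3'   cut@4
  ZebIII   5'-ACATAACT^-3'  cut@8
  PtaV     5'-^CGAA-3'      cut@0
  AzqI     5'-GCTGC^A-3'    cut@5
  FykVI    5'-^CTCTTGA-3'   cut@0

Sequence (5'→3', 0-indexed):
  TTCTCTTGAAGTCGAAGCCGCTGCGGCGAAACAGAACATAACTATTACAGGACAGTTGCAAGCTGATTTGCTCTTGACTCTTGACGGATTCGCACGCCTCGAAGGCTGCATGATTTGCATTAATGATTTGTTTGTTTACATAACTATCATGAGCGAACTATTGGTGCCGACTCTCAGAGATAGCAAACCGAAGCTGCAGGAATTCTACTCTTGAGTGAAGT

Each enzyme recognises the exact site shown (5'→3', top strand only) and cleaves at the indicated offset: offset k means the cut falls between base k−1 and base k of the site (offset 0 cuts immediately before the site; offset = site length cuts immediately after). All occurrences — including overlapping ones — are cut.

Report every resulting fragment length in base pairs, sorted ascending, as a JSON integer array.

[3,5,7,8,9,10,10,10,13,14,16,17,18,22,24,35]

Site scan:
  UxaV (TGATTTG, off=4): starts [63, 110, 123] → cuts [67, 114, 127]
  ZebIII (ACATAACT, off=8): starts [35, 137] → cuts [43, 145]
  PtaV (CGAA, off=0): starts [12, 26, 99, 153, 188] → cuts [12, 26, 99, 153, 188]
  AzqI (GCTGCA, off=5): starts [104, 192] → cuts [109, 197]
  FykVI (CTCTTGA, off=0): starts [2, 70, 77, 207] → cuts [2, 70, 77, 207]

All cut coordinates (distinct, sorted): [2, 12, 26, 43, 67, 70, 77, 99, 109, 114, 127, 145, 153, 188, 197, 207]

Fragment lengths:
  2→12: 10 bp
  12→26: 14 bp
  26→43: 17 bp
  43→67: 24 bp
  67→70: 3 bp
  70→77: 7 bp
  77→99: 22 bp
  99→109: 10 bp
  109→114: 5 bp
  114→127: 13 bp
  127→145: 18 bp
  145→153: 8 bp
  153→188: 35 bp
  188→197: 9 bp
  197→207: 10 bp
  207→2 (wrap): 221-207+2 = 16 bp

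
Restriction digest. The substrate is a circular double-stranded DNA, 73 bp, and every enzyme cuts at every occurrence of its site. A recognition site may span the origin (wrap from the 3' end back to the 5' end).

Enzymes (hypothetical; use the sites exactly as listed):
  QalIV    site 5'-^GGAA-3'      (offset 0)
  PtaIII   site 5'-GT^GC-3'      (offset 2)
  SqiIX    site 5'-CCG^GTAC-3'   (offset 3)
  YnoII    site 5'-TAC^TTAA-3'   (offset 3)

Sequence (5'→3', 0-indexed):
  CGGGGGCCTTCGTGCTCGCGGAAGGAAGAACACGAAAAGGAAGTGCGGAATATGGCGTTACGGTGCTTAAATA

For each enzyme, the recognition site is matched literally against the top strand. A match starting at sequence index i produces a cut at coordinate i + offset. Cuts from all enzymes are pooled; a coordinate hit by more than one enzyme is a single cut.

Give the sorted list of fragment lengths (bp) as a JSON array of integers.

Per-enzyme occurrences:
  QalIV (GGAA, off=0): starts [19, 23, 38, 46] → cuts [19, 23, 38, 46]
  PtaIII (GTGC, off=2): starts [11, 42, 62] → cuts [13, 44, 64]
  SqiIX (CCGGTAC, off=3): no sites
  YnoII (TACTTAA, off=3): no sites

Pooled cuts: [13, 19, 23, 38, 44, 46, 64]

Fragments:
  13→19: 6 bp
  19→23: 4 bp
  23→38: 15 bp
  38→44: 6 bp
  44→46: 2 bp
  46→64: 18 bp
  64→13 (wrap): 73-64+13 = 22 bp

[2,4,6,6,15,18,22]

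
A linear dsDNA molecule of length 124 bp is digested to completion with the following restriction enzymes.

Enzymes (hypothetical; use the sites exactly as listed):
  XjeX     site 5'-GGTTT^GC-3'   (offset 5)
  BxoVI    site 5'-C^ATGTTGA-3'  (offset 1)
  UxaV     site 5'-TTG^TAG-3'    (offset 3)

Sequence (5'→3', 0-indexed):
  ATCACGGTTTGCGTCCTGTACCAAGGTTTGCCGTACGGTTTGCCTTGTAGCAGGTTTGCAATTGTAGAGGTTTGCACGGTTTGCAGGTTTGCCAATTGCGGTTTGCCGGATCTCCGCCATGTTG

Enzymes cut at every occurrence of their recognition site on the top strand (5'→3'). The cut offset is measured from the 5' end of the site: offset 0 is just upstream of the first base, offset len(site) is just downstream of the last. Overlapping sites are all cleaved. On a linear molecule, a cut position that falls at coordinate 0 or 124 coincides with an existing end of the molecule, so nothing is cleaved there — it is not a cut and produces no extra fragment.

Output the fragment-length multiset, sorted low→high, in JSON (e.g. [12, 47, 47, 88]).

Per-enzyme occurrences:
  XjeX GGTTTGC/5: at [5, 24, 36, 52, 68, 77, 85, 99] ⇒ [10, 29, 41, 57, 73, 82, 90, 104]
  BxoVI (CATGTTGA, off=1): no sites
  UxaV TTGTAG/3: at [44, 61] ⇒ [47, 64]

All cut coordinates (distinct, sorted): [10, 29, 41, 47, 57, 64, 73, 82, 90, 104]

Fragment lengths:
  [0,10): 10 bp
  [10,29): 19 bp
  [29,41): 12 bp
  [41,47): 6 bp
  [47,57): 10 bp
  [57,64): 7 bp
  [64,73): 9 bp
  [73,82): 9 bp
  [82,90): 8 bp
  [90,104): 14 bp
  [104,124): 20 bp

[6,7,8,9,9,10,10,12,14,19,20]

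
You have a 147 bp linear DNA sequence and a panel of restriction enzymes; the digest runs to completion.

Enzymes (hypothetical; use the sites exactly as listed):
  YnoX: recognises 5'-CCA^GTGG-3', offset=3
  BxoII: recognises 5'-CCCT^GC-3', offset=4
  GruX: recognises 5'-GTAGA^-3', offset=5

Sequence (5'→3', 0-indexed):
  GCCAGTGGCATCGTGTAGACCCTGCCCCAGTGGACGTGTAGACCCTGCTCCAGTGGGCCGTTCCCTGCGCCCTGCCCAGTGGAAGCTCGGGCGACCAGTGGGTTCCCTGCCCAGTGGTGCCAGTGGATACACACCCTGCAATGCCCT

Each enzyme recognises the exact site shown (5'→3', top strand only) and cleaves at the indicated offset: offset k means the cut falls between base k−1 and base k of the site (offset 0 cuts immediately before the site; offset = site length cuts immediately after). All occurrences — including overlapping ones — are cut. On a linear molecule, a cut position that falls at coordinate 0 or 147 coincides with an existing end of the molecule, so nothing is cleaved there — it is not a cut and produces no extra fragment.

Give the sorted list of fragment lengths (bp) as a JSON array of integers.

Per-enzyme occurrences:
  YnoX (CCAGTGG, off=3): starts [1, 26, 49, 75, 94, 110, 119] → cuts [4, 29, 52, 78, 97, 113, 122]
  BxoII (CCCTGC, off=4): starts [19, 42, 62, 69, 104, 133] → cuts [23, 46, 66, 73, 108, 137]
  GruX (GTAGA, off=5): starts [14, 37] → cuts [19, 42]

Pooled cuts: [4, 19, 23, 29, 42, 46, 52, 66, 73, 78, 97, 108, 113, 122, 137]

Fragment lengths:
  [0,4): 4 bp
  [4,19): 15 bp
  [19,23): 4 bp
  [23,29): 6 bp
  [29,42): 13 bp
  [42,46): 4 bp
  [46,52): 6 bp
  [52,66): 14 bp
  [66,73): 7 bp
  [73,78): 5 bp
  [78,97): 19 bp
  [97,108): 11 bp
  [108,113): 5 bp
  [113,122): 9 bp
  [122,137): 15 bp
  [137,147): 10 bp

[4,4,4,5,5,6,6,7,9,10,11,13,14,15,15,19]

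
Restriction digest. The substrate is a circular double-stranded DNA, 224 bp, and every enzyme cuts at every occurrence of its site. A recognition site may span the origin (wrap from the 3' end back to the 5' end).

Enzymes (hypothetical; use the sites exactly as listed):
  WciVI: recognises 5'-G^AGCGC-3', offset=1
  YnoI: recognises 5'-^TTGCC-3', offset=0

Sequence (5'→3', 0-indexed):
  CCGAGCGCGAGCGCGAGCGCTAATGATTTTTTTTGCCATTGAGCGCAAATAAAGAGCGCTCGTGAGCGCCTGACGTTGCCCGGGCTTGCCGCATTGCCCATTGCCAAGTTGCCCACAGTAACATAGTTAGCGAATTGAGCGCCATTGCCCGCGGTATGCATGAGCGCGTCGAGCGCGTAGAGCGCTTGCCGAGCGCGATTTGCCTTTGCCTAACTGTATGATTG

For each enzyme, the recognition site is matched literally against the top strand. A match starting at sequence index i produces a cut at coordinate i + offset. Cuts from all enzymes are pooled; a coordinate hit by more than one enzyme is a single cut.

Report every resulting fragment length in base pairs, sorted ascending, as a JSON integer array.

[5,6,6,6,6,6,7,7,8,8,8,9,9,9,10,10,11,13,16,17,18,29]

Scan for sites:
  WciVI GAGCGC/1: at [2, 8, 14, 40, 53, 63, 136, 161, 170, 179, 190] ⇒ [3, 9, 15, 41, 54, 64, 137, 162, 171, 180, 191]
  YnoI TTGCC/0: at [32, 75, 85, 93, 100, 108, 144, 185, 199, 205, 221] ⇒ [32, 75, 85, 93, 100, 108, 144, 185, 199, 205, 221]

Pooled cuts: [3, 9, 15, 32, 41, 54, 64, 75, 85, 93, 100, 108, 137, 144, 162, 171, 180, 185, 191, 199, 205, 221]

Fragment lengths:
  3→9: 6 bp
  9→15: 6 bp
  15→32: 17 bp
  32→41: 9 bp
  41→54: 13 bp
  54→64: 10 bp
  64→75: 11 bp
  75→85: 10 bp
  85→93: 8 bp
  93→100: 7 bp
  100→108: 8 bp
  108→137: 29 bp
  137→144: 7 bp
  144→162: 18 bp
  162→171: 9 bp
  171→180: 9 bp
  180→185: 5 bp
  185→191: 6 bp
  191→199: 8 bp
  199→205: 6 bp
  205→221: 16 bp
  221→3 (wrap): 224-221+3 = 6 bp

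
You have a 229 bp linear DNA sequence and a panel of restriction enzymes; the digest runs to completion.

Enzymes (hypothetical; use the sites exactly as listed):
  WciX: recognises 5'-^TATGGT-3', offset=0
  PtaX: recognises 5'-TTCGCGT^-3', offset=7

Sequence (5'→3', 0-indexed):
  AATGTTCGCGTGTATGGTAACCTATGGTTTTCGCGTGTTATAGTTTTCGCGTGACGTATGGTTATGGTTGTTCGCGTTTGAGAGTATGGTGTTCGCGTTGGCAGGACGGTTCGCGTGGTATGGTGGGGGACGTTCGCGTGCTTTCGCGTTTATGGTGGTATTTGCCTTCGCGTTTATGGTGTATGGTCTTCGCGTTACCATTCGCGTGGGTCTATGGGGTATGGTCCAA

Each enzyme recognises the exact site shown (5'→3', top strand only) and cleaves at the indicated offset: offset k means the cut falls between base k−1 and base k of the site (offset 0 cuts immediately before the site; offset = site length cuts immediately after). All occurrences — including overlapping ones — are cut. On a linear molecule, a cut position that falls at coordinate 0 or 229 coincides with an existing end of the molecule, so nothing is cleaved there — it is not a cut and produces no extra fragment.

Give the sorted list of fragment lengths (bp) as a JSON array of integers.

[1,1,1,2,4,6,7,7,10,10,10,11,12,12,14,14,14,15,16,18,21,23]

Per-enzyme occurrences:
  WciX TATGGT/0: at [12, 22, 56, 62, 84, 118, 150, 174, 181, 219] ⇒ [12, 22, 56, 62, 84, 118, 150, 174, 181, 219]
  PtaX TTCGCGT/7: at [4, 29, 45, 70, 91, 109, 132, 142, 166, 188, 200] ⇒ [11, 36, 52, 77, 98, 116, 139, 149, 173, 195, 207]

Pooled cuts: [11, 12, 22, 36, 52, 56, 62, 77, 84, 98, 116, 118, 139, 149, 150, 173, 174, 181, 195, 207, 219]

Fragment lengths:
  [0,11): 11 bp
  [11,12): 1 bp
  [12,22): 10 bp
  [22,36): 14 bp
  [36,52): 16 bp
  [52,56): 4 bp
  [56,62): 6 bp
  [62,77): 15 bp
  [77,84): 7 bp
  [84,98): 14 bp
  [98,116): 18 bp
  [116,118): 2 bp
  [118,139): 21 bp
  [139,149): 10 bp
  [149,150): 1 bp
  [150,173): 23 bp
  [173,174): 1 bp
  [174,181): 7 bp
  [181,195): 14 bp
  [195,207): 12 bp
  [207,219): 12 bp
  [219,229): 10 bp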